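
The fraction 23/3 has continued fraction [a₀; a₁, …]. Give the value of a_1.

Repeatedly divide and take the remainder:
23 ÷ 3 → quotient 7, remainder 2
3 ÷ 2 → quotient 1, remainder 1

1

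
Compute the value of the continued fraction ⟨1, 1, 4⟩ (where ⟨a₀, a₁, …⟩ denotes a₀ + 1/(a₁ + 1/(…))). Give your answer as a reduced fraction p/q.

Build up convergents one term at a time:
a_0 = 1: 1/1
a_1 = 1: 2/1
a_2 = 4: 9/5

9/5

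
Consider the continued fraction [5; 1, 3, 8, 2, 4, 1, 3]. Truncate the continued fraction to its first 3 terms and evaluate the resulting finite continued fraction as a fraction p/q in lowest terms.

Collapse the nested fraction from the inside out:
Start with 3.
1 + 1/(3/1) = 1 + 1/3 = 4/3
5 + 1/(4/3) = 5 + 3/4 = 23/4

23/4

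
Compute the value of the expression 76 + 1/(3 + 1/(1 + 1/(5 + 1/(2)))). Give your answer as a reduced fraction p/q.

a_0 = 76: 76/1
a_1 = 3: 229/3
a_2 = 1: 305/4
a_3 = 5: 1754/23
a_4 = 2: 3813/50

3813/50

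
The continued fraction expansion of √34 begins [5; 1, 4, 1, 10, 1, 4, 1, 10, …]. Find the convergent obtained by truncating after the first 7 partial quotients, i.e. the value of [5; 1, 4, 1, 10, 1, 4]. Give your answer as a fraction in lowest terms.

2035/349

Collapse the nested fraction from the inside out:
Start with 4.
1 + 1/(4/1) = 1 + 1/4 = 5/4
10 + 1/(5/4) = 10 + 4/5 = 54/5
1 + 1/(54/5) = 1 + 5/54 = 59/54
4 + 1/(59/54) = 4 + 54/59 = 290/59
1 + 1/(290/59) = 1 + 59/290 = 349/290
5 + 1/(349/290) = 5 + 290/349 = 2035/349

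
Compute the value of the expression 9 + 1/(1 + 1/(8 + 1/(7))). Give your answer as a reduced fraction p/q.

a_0 = 9: 9/1
a_1 = 1: 10/1
a_2 = 8: 89/9
a_3 = 7: 633/64

633/64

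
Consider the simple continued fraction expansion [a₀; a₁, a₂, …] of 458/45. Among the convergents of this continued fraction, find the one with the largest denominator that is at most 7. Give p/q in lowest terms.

61/6

a_0 = 10: 10/1  (≤ bound)
a_1 = 5: 51/5  (≤ bound)
a_2 = 1: 61/6  (≤ bound)
a_3 = 1: 112/11  (> 7, stop)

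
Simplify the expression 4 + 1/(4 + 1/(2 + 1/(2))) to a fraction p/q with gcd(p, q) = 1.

93/22

Use the convergent recurrence hₖ = aₖ·hₖ₋₁ + hₖ₋₂ (and likewise for the denominators kₖ):
a_0 = 4: 4/1
a_1 = 4: 17/4
a_2 = 2: 38/9
a_3 = 2: 93/22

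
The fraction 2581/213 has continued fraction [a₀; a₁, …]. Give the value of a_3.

Apply division with remainder until the remainder is 0:
2581 ÷ 213 → quotient 12, remainder 25
213 ÷ 25 → quotient 8, remainder 13
25 ÷ 13 → quotient 1, remainder 12
13 ÷ 12 → quotient 1, remainder 1

1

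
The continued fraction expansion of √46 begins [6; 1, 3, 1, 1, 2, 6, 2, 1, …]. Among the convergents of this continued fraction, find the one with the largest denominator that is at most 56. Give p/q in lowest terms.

a_0 = 6: 6/1  (≤ bound)
a_1 = 1: 7/1  (≤ bound)
a_2 = 3: 27/4  (≤ bound)
a_3 = 1: 34/5  (≤ bound)
a_4 = 1: 61/9  (≤ bound)
a_5 = 2: 156/23  (≤ bound)
a_6 = 6: 997/147  (> 56, stop)

156/23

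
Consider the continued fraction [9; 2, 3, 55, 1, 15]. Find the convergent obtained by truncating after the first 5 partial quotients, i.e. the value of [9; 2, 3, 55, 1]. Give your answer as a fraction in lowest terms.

3715/394

Starting at the tail and folding back:
Start with 1.
55 + 1/(1/1) = 55 + 1/1 = 56/1
3 + 1/(56/1) = 3 + 1/56 = 169/56
2 + 1/(169/56) = 2 + 56/169 = 394/169
9 + 1/(394/169) = 9 + 169/394 = 3715/394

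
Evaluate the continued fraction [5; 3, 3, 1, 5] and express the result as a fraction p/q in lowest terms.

Compute successive convergents:
a_0 = 5: 5/1
a_1 = 3: 16/3
a_2 = 3: 53/10
a_3 = 1: 69/13
a_4 = 5: 398/75

398/75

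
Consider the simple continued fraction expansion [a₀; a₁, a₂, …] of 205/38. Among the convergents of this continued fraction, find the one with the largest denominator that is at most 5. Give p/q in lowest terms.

List convergents until the denominator exceeds the bound:
a_0 = 5: 5/1  (≤ bound)
a_1 = 2: 11/2  (≤ bound)
a_2 = 1: 16/3  (≤ bound)
a_3 = 1: 27/5  (≤ bound)
a_4 = 7: 205/38  (> 5, stop)

27/5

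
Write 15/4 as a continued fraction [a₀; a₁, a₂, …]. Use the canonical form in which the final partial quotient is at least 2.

15 = 3·4 + 3, so a_0 = 3
4 = 1·3 + 1, so a_1 = 1
3 = 3·1 + 0, so a_2 = 3

[3; 1, 3]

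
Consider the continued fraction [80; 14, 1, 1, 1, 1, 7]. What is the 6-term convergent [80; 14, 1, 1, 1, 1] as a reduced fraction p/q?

5845/73

Start with 1.
1 + 1/(1/1) = 1 + 1/1 = 2/1
1 + 1/(2/1) = 1 + 1/2 = 3/2
1 + 1/(3/2) = 1 + 2/3 = 5/3
14 + 1/(5/3) = 14 + 3/5 = 73/5
80 + 1/(73/5) = 80 + 5/73 = 5845/73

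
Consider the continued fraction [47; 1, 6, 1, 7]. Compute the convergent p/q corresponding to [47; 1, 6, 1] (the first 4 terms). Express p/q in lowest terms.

Start with 1.
6 + 1/(1/1) = 6 + 1/1 = 7/1
1 + 1/(7/1) = 1 + 1/7 = 8/7
47 + 1/(8/7) = 47 + 7/8 = 383/8

383/8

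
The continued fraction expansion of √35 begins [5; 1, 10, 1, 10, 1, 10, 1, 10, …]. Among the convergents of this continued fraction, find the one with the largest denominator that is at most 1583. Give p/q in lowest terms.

9235/1561

a_0 = 5: 5/1  (≤ bound)
a_1 = 1: 6/1  (≤ bound)
a_2 = 10: 65/11  (≤ bound)
a_3 = 1: 71/12  (≤ bound)
a_4 = 10: 775/131  (≤ bound)
a_5 = 1: 846/143  (≤ bound)
a_6 = 10: 9235/1561  (≤ bound)
a_7 = 1: 10081/1704  (> 1583, stop)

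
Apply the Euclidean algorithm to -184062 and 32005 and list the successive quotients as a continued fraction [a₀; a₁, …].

-184062 ÷ 32005 → quotient -6, remainder 7968
32005 ÷ 7968 → quotient 4, remainder 133
7968 ÷ 133 → quotient 59, remainder 121
133 ÷ 121 → quotient 1, remainder 12
121 ÷ 12 → quotient 10, remainder 1
12 ÷ 1 → quotient 12, remainder 0

[-6; 4, 59, 1, 10, 12]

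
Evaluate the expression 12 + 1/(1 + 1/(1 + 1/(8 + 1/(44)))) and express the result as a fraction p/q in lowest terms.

9397/750

Start with 44.
8 + 1/(44/1) = 8 + 1/44 = 353/44
1 + 1/(353/44) = 1 + 44/353 = 397/353
1 + 1/(397/353) = 1 + 353/397 = 750/397
12 + 1/(750/397) = 12 + 397/750 = 9397/750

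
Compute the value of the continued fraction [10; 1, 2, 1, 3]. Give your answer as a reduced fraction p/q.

a_0 = 10: 10/1
a_1 = 1: 11/1
a_2 = 2: 32/3
a_3 = 1: 43/4
a_4 = 3: 161/15

161/15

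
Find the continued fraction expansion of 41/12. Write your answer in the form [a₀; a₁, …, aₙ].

[3; 2, 2, 2]

41 = 3·12 + 5, so a_0 = 3
12 = 2·5 + 2, so a_1 = 2
5 = 2·2 + 1, so a_2 = 2
2 = 2·1 + 0, so a_3 = 2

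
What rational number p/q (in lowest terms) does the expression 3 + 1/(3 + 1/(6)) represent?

a_0 = 3: 3/1
a_1 = 3: 10/3
a_2 = 6: 63/19

63/19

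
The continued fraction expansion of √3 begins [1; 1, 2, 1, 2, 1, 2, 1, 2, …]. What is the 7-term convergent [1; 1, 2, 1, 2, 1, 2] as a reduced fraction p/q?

71/41

Use the convergent recurrence hₖ = aₖ·hₖ₋₁ + hₖ₋₂ (and likewise for the denominators kₖ):
a_0 = 1: 1/1
a_1 = 1: 2/1
a_2 = 2: 5/3
a_3 = 1: 7/4
a_4 = 2: 19/11
a_5 = 1: 26/15
a_6 = 2: 71/41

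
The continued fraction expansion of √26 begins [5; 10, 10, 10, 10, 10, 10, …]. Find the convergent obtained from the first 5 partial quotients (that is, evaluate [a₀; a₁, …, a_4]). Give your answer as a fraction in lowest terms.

52525/10301

Start with 10.
10 + 1/(10/1) = 10 + 1/10 = 101/10
10 + 1/(101/10) = 10 + 10/101 = 1020/101
10 + 1/(1020/101) = 10 + 101/1020 = 10301/1020
5 + 1/(10301/1020) = 5 + 1020/10301 = 52525/10301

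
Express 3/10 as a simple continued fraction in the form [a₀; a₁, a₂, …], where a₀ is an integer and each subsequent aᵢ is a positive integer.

[0; 3, 3]

3 ÷ 10 → quotient 0, remainder 3
10 ÷ 3 → quotient 3, remainder 1
3 ÷ 1 → quotient 3, remainder 0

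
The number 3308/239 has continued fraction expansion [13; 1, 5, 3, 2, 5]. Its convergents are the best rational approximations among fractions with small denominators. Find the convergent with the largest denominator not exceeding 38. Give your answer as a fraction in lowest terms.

a_0 = 13: 13/1  (≤ bound)
a_1 = 1: 14/1  (≤ bound)
a_2 = 5: 83/6  (≤ bound)
a_3 = 3: 263/19  (≤ bound)
a_4 = 2: 609/44  (> 38, stop)

263/19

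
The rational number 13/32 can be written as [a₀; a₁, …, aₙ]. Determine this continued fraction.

[0; 2, 2, 6]

⌊13/32⌋ = 0, remainder 13
⌊32/13⌋ = 2, remainder 6
⌊13/6⌋ = 2, remainder 1
⌊6/1⌋ = 6, remainder 0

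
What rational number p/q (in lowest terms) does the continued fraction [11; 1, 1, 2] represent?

58/5

Build up convergents one term at a time:
a_0 = 11: 11/1
a_1 = 1: 12/1
a_2 = 1: 23/2
a_3 = 2: 58/5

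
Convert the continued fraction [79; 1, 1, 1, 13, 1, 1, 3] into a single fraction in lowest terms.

23818/299

Work from the innermost term outward:
Start with 3.
1 + 1/(3/1) = 1 + 1/3 = 4/3
1 + 1/(4/3) = 1 + 3/4 = 7/4
13 + 1/(7/4) = 13 + 4/7 = 95/7
1 + 1/(95/7) = 1 + 7/95 = 102/95
1 + 1/(102/95) = 1 + 95/102 = 197/102
1 + 1/(197/102) = 1 + 102/197 = 299/197
79 + 1/(299/197) = 79 + 197/299 = 23818/299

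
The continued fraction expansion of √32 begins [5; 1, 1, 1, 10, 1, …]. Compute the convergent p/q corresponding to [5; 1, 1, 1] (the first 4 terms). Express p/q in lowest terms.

17/3

Start with 1.
1 + 1/(1/1) = 1 + 1/1 = 2/1
1 + 1/(2/1) = 1 + 1/2 = 3/2
5 + 1/(3/2) = 5 + 2/3 = 17/3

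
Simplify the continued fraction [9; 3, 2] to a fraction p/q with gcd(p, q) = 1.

Start with 2.
3 + 1/(2/1) = 3 + 1/2 = 7/2
9 + 1/(7/2) = 9 + 2/7 = 65/7

65/7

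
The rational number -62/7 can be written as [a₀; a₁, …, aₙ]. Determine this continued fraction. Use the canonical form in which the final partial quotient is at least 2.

[-9; 7]

Run the Euclidean algorithm, recording each quotient:
⌊-62/7⌋ = -9, remainder 1
⌊7/1⌋ = 7, remainder 0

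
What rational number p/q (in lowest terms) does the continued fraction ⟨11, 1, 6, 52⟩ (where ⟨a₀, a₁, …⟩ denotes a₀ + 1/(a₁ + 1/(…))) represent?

Start with 52.
6 + 1/(52/1) = 6 + 1/52 = 313/52
1 + 1/(313/52) = 1 + 52/313 = 365/313
11 + 1/(365/313) = 11 + 313/365 = 4328/365

4328/365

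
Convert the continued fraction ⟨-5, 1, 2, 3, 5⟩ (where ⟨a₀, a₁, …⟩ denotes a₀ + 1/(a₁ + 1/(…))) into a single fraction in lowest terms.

-228/53

a_0 = -5: -5/1
a_1 = 1: -4/1
a_2 = 2: -13/3
a_3 = 3: -43/10
a_4 = 5: -228/53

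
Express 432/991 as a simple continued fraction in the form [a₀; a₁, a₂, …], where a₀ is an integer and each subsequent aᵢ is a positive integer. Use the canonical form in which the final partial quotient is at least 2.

[0; 2, 3, 2, 2, 25]

432 ÷ 991 → quotient 0, remainder 432
991 ÷ 432 → quotient 2, remainder 127
432 ÷ 127 → quotient 3, remainder 51
127 ÷ 51 → quotient 2, remainder 25
51 ÷ 25 → quotient 2, remainder 1
25 ÷ 1 → quotient 25, remainder 0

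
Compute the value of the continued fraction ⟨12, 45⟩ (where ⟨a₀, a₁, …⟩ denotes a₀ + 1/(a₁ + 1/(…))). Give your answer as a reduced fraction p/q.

541/45

Work from the innermost term outward:
Start with 45.
12 + 1/(45/1) = 12 + 1/45 = 541/45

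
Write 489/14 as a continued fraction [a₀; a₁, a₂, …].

⌊489/14⌋ = 34, remainder 13
⌊14/13⌋ = 1, remainder 1
⌊13/1⌋ = 13, remainder 0

[34; 1, 13]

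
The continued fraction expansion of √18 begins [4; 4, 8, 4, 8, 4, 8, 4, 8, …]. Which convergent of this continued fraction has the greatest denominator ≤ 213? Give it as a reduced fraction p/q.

a_0 = 4: 4/1  (≤ bound)
a_1 = 4: 17/4  (≤ bound)
a_2 = 8: 140/33  (≤ bound)
a_3 = 4: 577/136  (≤ bound)
a_4 = 8: 4756/1121  (> 213, stop)

577/136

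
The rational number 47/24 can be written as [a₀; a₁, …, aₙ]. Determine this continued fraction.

Apply division with remainder until the remainder is 0:
47 ÷ 24 → quotient 1, remainder 23
24 ÷ 23 → quotient 1, remainder 1
23 ÷ 1 → quotient 23, remainder 0

[1; 1, 23]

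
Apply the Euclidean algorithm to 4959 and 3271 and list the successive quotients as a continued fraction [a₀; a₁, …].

Apply division with remainder until the remainder is 0:
⌊4959/3271⌋ = 1, remainder 1688
⌊3271/1688⌋ = 1, remainder 1583
⌊1688/1583⌋ = 1, remainder 105
⌊1583/105⌋ = 15, remainder 8
⌊105/8⌋ = 13, remainder 1
⌊8/1⌋ = 8, remainder 0

[1; 1, 1, 15, 13, 8]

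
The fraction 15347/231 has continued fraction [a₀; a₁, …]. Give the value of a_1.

2

15347 = 66·231 + 101, so a_0 = 66
231 = 2·101 + 29, so a_1 = 2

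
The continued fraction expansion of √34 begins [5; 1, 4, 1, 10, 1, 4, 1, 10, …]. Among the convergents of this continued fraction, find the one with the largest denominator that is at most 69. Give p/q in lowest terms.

a_0 = 5: 5/1  (≤ bound)
a_1 = 1: 6/1  (≤ bound)
a_2 = 4: 29/5  (≤ bound)
a_3 = 1: 35/6  (≤ bound)
a_4 = 10: 379/65  (≤ bound)
a_5 = 1: 414/71  (> 69, stop)

379/65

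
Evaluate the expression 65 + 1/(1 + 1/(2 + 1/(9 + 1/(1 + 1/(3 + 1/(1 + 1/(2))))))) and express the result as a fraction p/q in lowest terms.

27913/425

Use the convergent recurrence hₖ = aₖ·hₖ₋₁ + hₖ₋₂ (and likewise for the denominators kₖ):
a_0 = 65: 65/1
a_1 = 1: 66/1
a_2 = 2: 197/3
a_3 = 9: 1839/28
a_4 = 1: 2036/31
a_5 = 3: 7947/121
a_6 = 1: 9983/152
a_7 = 2: 27913/425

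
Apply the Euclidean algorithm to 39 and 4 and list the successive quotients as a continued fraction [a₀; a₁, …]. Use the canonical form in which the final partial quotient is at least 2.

[9; 1, 3]

39 ÷ 4 → quotient 9, remainder 3
4 ÷ 3 → quotient 1, remainder 1
3 ÷ 1 → quotient 3, remainder 0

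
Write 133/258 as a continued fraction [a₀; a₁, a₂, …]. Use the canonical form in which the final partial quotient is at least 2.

[0; 1, 1, 15, 1, 1, 1, 2]

Run the Euclidean algorithm, recording each quotient:
⌊133/258⌋ = 0, remainder 133
⌊258/133⌋ = 1, remainder 125
⌊133/125⌋ = 1, remainder 8
⌊125/8⌋ = 15, remainder 5
⌊8/5⌋ = 1, remainder 3
⌊5/3⌋ = 1, remainder 2
⌊3/2⌋ = 1, remainder 1
⌊2/1⌋ = 2, remainder 0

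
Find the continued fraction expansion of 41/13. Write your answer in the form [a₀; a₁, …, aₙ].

[3; 6, 2]

⌊41/13⌋ = 3, remainder 2
⌊13/2⌋ = 6, remainder 1
⌊2/1⌋ = 2, remainder 0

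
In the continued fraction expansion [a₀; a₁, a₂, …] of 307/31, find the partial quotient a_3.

307 = 9·31 + 28, so a_0 = 9
31 = 1·28 + 3, so a_1 = 1
28 = 9·3 + 1, so a_2 = 9
3 = 3·1 + 0, so a_3 = 3

3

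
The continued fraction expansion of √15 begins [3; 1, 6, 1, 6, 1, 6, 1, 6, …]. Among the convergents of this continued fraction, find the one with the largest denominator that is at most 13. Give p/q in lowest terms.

31/8

a_0 = 3: 3/1  (≤ bound)
a_1 = 1: 4/1  (≤ bound)
a_2 = 6: 27/7  (≤ bound)
a_3 = 1: 31/8  (≤ bound)
a_4 = 6: 213/55  (> 13, stop)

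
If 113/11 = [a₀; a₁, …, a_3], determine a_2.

Run the Euclidean algorithm, recording each quotient:
113 = 10·11 + 3, so a_0 = 10
11 = 3·3 + 2, so a_1 = 3
3 = 1·2 + 1, so a_2 = 1

1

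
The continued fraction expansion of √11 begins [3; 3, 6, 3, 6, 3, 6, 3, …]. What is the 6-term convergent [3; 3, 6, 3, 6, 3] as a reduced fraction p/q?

Compute successive convergents:
a_0 = 3: 3/1
a_1 = 3: 10/3
a_2 = 6: 63/19
a_3 = 3: 199/60
a_4 = 6: 1257/379
a_5 = 3: 3970/1197

3970/1197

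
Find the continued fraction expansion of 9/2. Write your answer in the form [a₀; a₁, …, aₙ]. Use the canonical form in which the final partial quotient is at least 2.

9 ÷ 2 → quotient 4, remainder 1
2 ÷ 1 → quotient 2, remainder 0

[4; 2]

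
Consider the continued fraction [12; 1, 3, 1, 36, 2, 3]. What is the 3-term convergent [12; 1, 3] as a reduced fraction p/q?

Work from the innermost term outward:
Start with 3.
1 + 1/(3/1) = 1 + 1/3 = 4/3
12 + 1/(4/3) = 12 + 3/4 = 51/4

51/4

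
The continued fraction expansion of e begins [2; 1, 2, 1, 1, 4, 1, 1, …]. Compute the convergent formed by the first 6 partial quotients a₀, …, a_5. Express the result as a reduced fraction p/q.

87/32

Start with 4.
1 + 1/(4/1) = 1 + 1/4 = 5/4
1 + 1/(5/4) = 1 + 4/5 = 9/5
2 + 1/(9/5) = 2 + 5/9 = 23/9
1 + 1/(23/9) = 1 + 9/23 = 32/23
2 + 1/(32/23) = 2 + 23/32 = 87/32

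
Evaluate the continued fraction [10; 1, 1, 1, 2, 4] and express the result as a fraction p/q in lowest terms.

a_0 = 10: 10/1
a_1 = 1: 11/1
a_2 = 1: 21/2
a_3 = 1: 32/3
a_4 = 2: 85/8
a_5 = 4: 372/35

372/35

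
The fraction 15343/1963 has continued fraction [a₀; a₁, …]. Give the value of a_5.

1

Repeatedly divide and take the remainder:
⌊15343/1963⌋ = 7, remainder 1602
⌊1963/1602⌋ = 1, remainder 361
⌊1602/361⌋ = 4, remainder 158
⌊361/158⌋ = 2, remainder 45
⌊158/45⌋ = 3, remainder 23
⌊45/23⌋ = 1, remainder 22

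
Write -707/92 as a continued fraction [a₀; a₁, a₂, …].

Repeatedly divide and take the remainder:
⌊-707/92⌋ = -8, remainder 29
⌊92/29⌋ = 3, remainder 5
⌊29/5⌋ = 5, remainder 4
⌊5/4⌋ = 1, remainder 1
⌊4/1⌋ = 4, remainder 0

[-8; 3, 5, 1, 4]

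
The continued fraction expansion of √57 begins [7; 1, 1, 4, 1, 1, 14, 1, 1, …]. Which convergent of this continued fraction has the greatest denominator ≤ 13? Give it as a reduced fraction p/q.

83/11

a_0 = 7: 7/1  (≤ bound)
a_1 = 1: 8/1  (≤ bound)
a_2 = 1: 15/2  (≤ bound)
a_3 = 4: 68/9  (≤ bound)
a_4 = 1: 83/11  (≤ bound)
a_5 = 1: 151/20  (> 13, stop)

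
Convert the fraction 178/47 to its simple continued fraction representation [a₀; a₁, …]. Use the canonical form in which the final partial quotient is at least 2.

[3; 1, 3, 1, 2, 3]

⌊178/47⌋ = 3, remainder 37
⌊47/37⌋ = 1, remainder 10
⌊37/10⌋ = 3, remainder 7
⌊10/7⌋ = 1, remainder 3
⌊7/3⌋ = 2, remainder 1
⌊3/1⌋ = 3, remainder 0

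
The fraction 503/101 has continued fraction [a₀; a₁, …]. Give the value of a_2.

⌊503/101⌋ = 4, remainder 99
⌊101/99⌋ = 1, remainder 2
⌊99/2⌋ = 49, remainder 1

49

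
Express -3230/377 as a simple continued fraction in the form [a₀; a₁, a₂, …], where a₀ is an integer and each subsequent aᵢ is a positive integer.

Run the Euclidean algorithm, recording each quotient:
-3230 ÷ 377 → quotient -9, remainder 163
377 ÷ 163 → quotient 2, remainder 51
163 ÷ 51 → quotient 3, remainder 10
51 ÷ 10 → quotient 5, remainder 1
10 ÷ 1 → quotient 10, remainder 0

[-9; 2, 3, 5, 10]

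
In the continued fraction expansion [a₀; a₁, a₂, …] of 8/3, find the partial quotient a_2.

8 = 2·3 + 2, so a_0 = 2
3 = 1·2 + 1, so a_1 = 1
2 = 2·1 + 0, so a_2 = 2

2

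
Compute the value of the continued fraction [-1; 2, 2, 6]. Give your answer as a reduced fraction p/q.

a_0 = -1: -1/1
a_1 = 2: -1/2
a_2 = 2: -3/5
a_3 = 6: -19/32

-19/32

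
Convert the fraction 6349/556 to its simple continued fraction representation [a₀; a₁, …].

⌊6349/556⌋ = 11, remainder 233
⌊556/233⌋ = 2, remainder 90
⌊233/90⌋ = 2, remainder 53
⌊90/53⌋ = 1, remainder 37
⌊53/37⌋ = 1, remainder 16
⌊37/16⌋ = 2, remainder 5
⌊16/5⌋ = 3, remainder 1
⌊5/1⌋ = 5, remainder 0

[11; 2, 2, 1, 1, 2, 3, 5]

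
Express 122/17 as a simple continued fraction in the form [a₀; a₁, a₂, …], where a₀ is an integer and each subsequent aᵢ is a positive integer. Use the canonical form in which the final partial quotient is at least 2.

Apply division with remainder until the remainder is 0:
122 = 7·17 + 3, so a_0 = 7
17 = 5·3 + 2, so a_1 = 5
3 = 1·2 + 1, so a_2 = 1
2 = 2·1 + 0, so a_3 = 2

[7; 5, 1, 2]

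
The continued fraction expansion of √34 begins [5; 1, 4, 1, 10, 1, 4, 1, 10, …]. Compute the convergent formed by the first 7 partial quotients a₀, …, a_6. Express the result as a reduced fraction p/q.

2035/349

a_0 = 5: 5/1
a_1 = 1: 6/1
a_2 = 4: 29/5
a_3 = 1: 35/6
a_4 = 10: 379/65
a_5 = 1: 414/71
a_6 = 4: 2035/349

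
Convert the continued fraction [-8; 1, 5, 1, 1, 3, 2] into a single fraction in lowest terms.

a_0 = -8: -8/1
a_1 = 1: -7/1
a_2 = 5: -43/6
a_3 = 1: -50/7
a_4 = 1: -93/13
a_5 = 3: -329/46
a_6 = 2: -751/105

-751/105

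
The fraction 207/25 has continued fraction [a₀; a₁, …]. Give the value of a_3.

207 = 8·25 + 7, so a_0 = 8
25 = 3·7 + 4, so a_1 = 3
7 = 1·4 + 3, so a_2 = 1
4 = 1·3 + 1, so a_3 = 1

1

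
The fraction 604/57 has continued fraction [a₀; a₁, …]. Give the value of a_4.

11

Run the Euclidean algorithm, recording each quotient:
604 ÷ 57 → quotient 10, remainder 34
57 ÷ 34 → quotient 1, remainder 23
34 ÷ 23 → quotient 1, remainder 11
23 ÷ 11 → quotient 2, remainder 1
11 ÷ 1 → quotient 11, remainder 0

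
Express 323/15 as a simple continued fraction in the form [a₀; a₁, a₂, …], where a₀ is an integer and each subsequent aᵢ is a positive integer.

[21; 1, 1, 7]

⌊323/15⌋ = 21, remainder 8
⌊15/8⌋ = 1, remainder 7
⌊8/7⌋ = 1, remainder 1
⌊7/1⌋ = 7, remainder 0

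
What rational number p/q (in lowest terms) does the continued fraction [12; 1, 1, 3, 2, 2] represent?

490/39

Start with 2.
2 + 1/(2/1) = 2 + 1/2 = 5/2
3 + 1/(5/2) = 3 + 2/5 = 17/5
1 + 1/(17/5) = 1 + 5/17 = 22/17
1 + 1/(22/17) = 1 + 17/22 = 39/22
12 + 1/(39/22) = 12 + 22/39 = 490/39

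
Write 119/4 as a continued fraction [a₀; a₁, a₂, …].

[29; 1, 3]

119 ÷ 4 → quotient 29, remainder 3
4 ÷ 3 → quotient 1, remainder 1
3 ÷ 1 → quotient 3, remainder 0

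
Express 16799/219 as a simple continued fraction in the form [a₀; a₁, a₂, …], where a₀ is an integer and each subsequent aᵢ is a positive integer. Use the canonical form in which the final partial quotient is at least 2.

Apply division with remainder until the remainder is 0:
16799 ÷ 219 → quotient 76, remainder 155
219 ÷ 155 → quotient 1, remainder 64
155 ÷ 64 → quotient 2, remainder 27
64 ÷ 27 → quotient 2, remainder 10
27 ÷ 10 → quotient 2, remainder 7
10 ÷ 7 → quotient 1, remainder 3
7 ÷ 3 → quotient 2, remainder 1
3 ÷ 1 → quotient 3, remainder 0

[76; 1, 2, 2, 2, 1, 2, 3]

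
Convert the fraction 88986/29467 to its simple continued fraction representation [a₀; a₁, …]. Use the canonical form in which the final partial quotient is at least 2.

Apply division with remainder until the remainder is 0:
88986 = 3·29467 + 585, so a_0 = 3
29467 = 50·585 + 217, so a_1 = 50
585 = 2·217 + 151, so a_2 = 2
217 = 1·151 + 66, so a_3 = 1
151 = 2·66 + 19, so a_4 = 2
66 = 3·19 + 9, so a_5 = 3
19 = 2·9 + 1, so a_6 = 2
9 = 9·1 + 0, so a_7 = 9

[3; 50, 2, 1, 2, 3, 2, 9]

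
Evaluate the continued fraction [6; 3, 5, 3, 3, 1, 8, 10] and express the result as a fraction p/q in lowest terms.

123179/19510

Work from the innermost term outward:
Start with 10.
8 + 1/(10/1) = 8 + 1/10 = 81/10
1 + 1/(81/10) = 1 + 10/81 = 91/81
3 + 1/(91/81) = 3 + 81/91 = 354/91
3 + 1/(354/91) = 3 + 91/354 = 1153/354
5 + 1/(1153/354) = 5 + 354/1153 = 6119/1153
3 + 1/(6119/1153) = 3 + 1153/6119 = 19510/6119
6 + 1/(19510/6119) = 6 + 6119/19510 = 123179/19510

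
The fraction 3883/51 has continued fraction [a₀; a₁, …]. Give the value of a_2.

Repeatedly divide and take the remainder:
3883 ÷ 51 → quotient 76, remainder 7
51 ÷ 7 → quotient 7, remainder 2
7 ÷ 2 → quotient 3, remainder 1

3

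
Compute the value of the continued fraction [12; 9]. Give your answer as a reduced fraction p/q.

Start with 9.
12 + 1/(9/1) = 12 + 1/9 = 109/9

109/9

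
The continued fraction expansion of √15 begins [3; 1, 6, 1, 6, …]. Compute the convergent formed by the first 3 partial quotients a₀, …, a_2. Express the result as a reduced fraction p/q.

27/7

Work from the innermost term outward:
Start with 6.
1 + 1/(6/1) = 1 + 1/6 = 7/6
3 + 1/(7/6) = 3 + 6/7 = 27/7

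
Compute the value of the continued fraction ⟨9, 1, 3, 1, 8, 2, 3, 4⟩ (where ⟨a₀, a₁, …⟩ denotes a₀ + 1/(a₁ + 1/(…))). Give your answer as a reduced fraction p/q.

Build up convergents one term at a time:
a_0 = 9: 9/1
a_1 = 1: 10/1
a_2 = 3: 39/4
a_3 = 1: 49/5
a_4 = 8: 431/44
a_5 = 2: 911/93
a_6 = 3: 3164/323
a_7 = 4: 13567/1385

13567/1385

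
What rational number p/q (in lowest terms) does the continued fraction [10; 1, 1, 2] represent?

a_0 = 10: 10/1
a_1 = 1: 11/1
a_2 = 1: 21/2
a_3 = 2: 53/5

53/5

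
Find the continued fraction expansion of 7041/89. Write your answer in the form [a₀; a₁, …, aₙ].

[79; 8, 1, 9]

Run the Euclidean algorithm, recording each quotient:
⌊7041/89⌋ = 79, remainder 10
⌊89/10⌋ = 8, remainder 9
⌊10/9⌋ = 1, remainder 1
⌊9/1⌋ = 9, remainder 0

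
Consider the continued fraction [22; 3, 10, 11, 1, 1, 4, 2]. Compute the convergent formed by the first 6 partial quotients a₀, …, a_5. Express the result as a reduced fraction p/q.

16050/719

Use the convergent recurrence hₖ = aₖ·hₖ₋₁ + hₖ₋₂ (and likewise for the denominators kₖ):
a_0 = 22: 22/1
a_1 = 3: 67/3
a_2 = 10: 692/31
a_3 = 11: 7679/344
a_4 = 1: 8371/375
a_5 = 1: 16050/719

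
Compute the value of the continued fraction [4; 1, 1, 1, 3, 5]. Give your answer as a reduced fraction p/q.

Starting at the tail and folding back:
Start with 5.
3 + 1/(5/1) = 3 + 1/5 = 16/5
1 + 1/(16/5) = 1 + 5/16 = 21/16
1 + 1/(21/16) = 1 + 16/21 = 37/21
1 + 1/(37/21) = 1 + 21/37 = 58/37
4 + 1/(58/37) = 4 + 37/58 = 269/58

269/58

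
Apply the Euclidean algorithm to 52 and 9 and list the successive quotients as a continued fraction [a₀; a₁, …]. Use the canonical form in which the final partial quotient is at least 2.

Repeatedly divide and take the remainder:
⌊52/9⌋ = 5, remainder 7
⌊9/7⌋ = 1, remainder 2
⌊7/2⌋ = 3, remainder 1
⌊2/1⌋ = 2, remainder 0

[5; 1, 3, 2]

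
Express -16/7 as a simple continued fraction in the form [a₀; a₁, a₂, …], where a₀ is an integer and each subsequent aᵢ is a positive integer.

[-3; 1, 2, 2]

-16 = -3·7 + 5, so a_0 = -3
7 = 1·5 + 2, so a_1 = 1
5 = 2·2 + 1, so a_2 = 2
2 = 2·1 + 0, so a_3 = 2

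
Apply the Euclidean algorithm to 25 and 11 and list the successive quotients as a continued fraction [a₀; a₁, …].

[2; 3, 1, 2]

25 ÷ 11 → quotient 2, remainder 3
11 ÷ 3 → quotient 3, remainder 2
3 ÷ 2 → quotient 1, remainder 1
2 ÷ 1 → quotient 2, remainder 0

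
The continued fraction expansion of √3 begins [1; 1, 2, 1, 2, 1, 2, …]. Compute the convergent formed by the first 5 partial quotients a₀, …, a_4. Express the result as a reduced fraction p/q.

19/11

a_0 = 1: 1/1
a_1 = 1: 2/1
a_2 = 2: 5/3
a_3 = 1: 7/4
a_4 = 2: 19/11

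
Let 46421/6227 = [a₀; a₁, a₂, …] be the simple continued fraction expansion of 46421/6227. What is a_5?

2

46421 = 7·6227 + 2832, so a_0 = 7
6227 = 2·2832 + 563, so a_1 = 2
2832 = 5·563 + 17, so a_2 = 5
563 = 33·17 + 2, so a_3 = 33
17 = 8·2 + 1, so a_4 = 8
2 = 2·1 + 0, so a_5 = 2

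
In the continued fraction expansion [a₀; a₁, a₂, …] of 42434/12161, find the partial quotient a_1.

Repeatedly divide and take the remainder:
42434 = 3·12161 + 5951, so a_0 = 3
12161 = 2·5951 + 259, so a_1 = 2

2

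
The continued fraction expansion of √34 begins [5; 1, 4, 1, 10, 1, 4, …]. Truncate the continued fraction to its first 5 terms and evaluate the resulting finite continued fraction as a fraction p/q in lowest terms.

a_0 = 5: 5/1
a_1 = 1: 6/1
a_2 = 4: 29/5
a_3 = 1: 35/6
a_4 = 10: 379/65

379/65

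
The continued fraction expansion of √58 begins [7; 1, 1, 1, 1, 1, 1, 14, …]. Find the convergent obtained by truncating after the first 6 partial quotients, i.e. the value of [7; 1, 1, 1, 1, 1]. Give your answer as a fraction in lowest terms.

61/8

a_0 = 7: 7/1
a_1 = 1: 8/1
a_2 = 1: 15/2
a_3 = 1: 23/3
a_4 = 1: 38/5
a_5 = 1: 61/8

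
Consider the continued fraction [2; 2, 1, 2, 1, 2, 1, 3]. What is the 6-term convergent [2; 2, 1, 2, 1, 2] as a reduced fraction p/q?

71/30

Start with 2.
1 + 1/(2/1) = 1 + 1/2 = 3/2
2 + 1/(3/2) = 2 + 2/3 = 8/3
1 + 1/(8/3) = 1 + 3/8 = 11/8
2 + 1/(11/8) = 2 + 8/11 = 30/11
2 + 1/(30/11) = 2 + 11/30 = 71/30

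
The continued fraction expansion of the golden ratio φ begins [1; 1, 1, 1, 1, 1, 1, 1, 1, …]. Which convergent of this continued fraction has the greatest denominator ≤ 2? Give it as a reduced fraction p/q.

3/2

List convergents until the denominator exceeds the bound:
a_0 = 1: 1/1  (≤ bound)
a_1 = 1: 2/1  (≤ bound)
a_2 = 1: 3/2  (≤ bound)
a_3 = 1: 5/3  (> 2, stop)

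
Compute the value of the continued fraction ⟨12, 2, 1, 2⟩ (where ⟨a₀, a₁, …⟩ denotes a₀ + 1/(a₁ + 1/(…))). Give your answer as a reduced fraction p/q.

99/8

a_0 = 12: 12/1
a_1 = 2: 25/2
a_2 = 1: 37/3
a_3 = 2: 99/8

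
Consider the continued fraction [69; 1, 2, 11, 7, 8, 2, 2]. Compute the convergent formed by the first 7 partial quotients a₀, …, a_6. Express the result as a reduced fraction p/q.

290202/4165

Start with 2.
8 + 1/(2/1) = 8 + 1/2 = 17/2
7 + 1/(17/2) = 7 + 2/17 = 121/17
11 + 1/(121/17) = 11 + 17/121 = 1348/121
2 + 1/(1348/121) = 2 + 121/1348 = 2817/1348
1 + 1/(2817/1348) = 1 + 1348/2817 = 4165/2817
69 + 1/(4165/2817) = 69 + 2817/4165 = 290202/4165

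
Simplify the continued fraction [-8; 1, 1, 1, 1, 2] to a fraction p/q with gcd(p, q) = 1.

-96/13

Start with 2.
1 + 1/(2/1) = 1 + 1/2 = 3/2
1 + 1/(3/2) = 1 + 2/3 = 5/3
1 + 1/(5/3) = 1 + 3/5 = 8/5
1 + 1/(8/5) = 1 + 5/8 = 13/8
-8 + 1/(13/8) = -8 + 8/13 = -96/13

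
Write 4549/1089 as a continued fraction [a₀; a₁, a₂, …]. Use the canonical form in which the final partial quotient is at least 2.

Run the Euclidean algorithm, recording each quotient:
⌊4549/1089⌋ = 4, remainder 193
⌊1089/193⌋ = 5, remainder 124
⌊193/124⌋ = 1, remainder 69
⌊124/69⌋ = 1, remainder 55
⌊69/55⌋ = 1, remainder 14
⌊55/14⌋ = 3, remainder 13
⌊14/13⌋ = 1, remainder 1
⌊13/1⌋ = 13, remainder 0

[4; 5, 1, 1, 1, 3, 1, 13]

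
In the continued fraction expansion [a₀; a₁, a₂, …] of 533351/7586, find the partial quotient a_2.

3

⌊533351/7586⌋ = 70, remainder 2331
⌊7586/2331⌋ = 3, remainder 593
⌊2331/593⌋ = 3, remainder 552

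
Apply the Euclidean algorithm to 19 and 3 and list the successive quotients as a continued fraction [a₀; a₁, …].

⌊19/3⌋ = 6, remainder 1
⌊3/1⌋ = 3, remainder 0

[6; 3]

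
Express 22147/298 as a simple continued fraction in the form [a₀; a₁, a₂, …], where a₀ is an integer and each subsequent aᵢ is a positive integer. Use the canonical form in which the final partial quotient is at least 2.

[74; 3, 7, 3, 4]

Repeatedly divide and take the remainder:
⌊22147/298⌋ = 74, remainder 95
⌊298/95⌋ = 3, remainder 13
⌊95/13⌋ = 7, remainder 4
⌊13/4⌋ = 3, remainder 1
⌊4/1⌋ = 4, remainder 0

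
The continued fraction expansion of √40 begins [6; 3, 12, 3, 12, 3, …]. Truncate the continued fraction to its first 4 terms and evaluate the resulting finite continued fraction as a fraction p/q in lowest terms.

721/114

a_0 = 6: 6/1
a_1 = 3: 19/3
a_2 = 12: 234/37
a_3 = 3: 721/114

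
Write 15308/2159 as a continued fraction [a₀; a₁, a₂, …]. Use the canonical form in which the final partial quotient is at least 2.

Apply division with remainder until the remainder is 0:
⌊15308/2159⌋ = 7, remainder 195
⌊2159/195⌋ = 11, remainder 14
⌊195/14⌋ = 13, remainder 13
⌊14/13⌋ = 1, remainder 1
⌊13/1⌋ = 13, remainder 0

[7; 11, 13, 1, 13]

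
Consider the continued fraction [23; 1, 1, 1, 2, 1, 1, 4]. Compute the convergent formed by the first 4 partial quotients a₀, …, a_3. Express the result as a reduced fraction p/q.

71/3

Compute successive convergents:
a_0 = 23: 23/1
a_1 = 1: 24/1
a_2 = 1: 47/2
a_3 = 1: 71/3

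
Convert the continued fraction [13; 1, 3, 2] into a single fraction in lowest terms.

124/9

Work from the innermost term outward:
Start with 2.
3 + 1/(2/1) = 3 + 1/2 = 7/2
1 + 1/(7/2) = 1 + 2/7 = 9/7
13 + 1/(9/7) = 13 + 7/9 = 124/9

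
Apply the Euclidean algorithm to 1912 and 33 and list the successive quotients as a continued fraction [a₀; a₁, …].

[57; 1, 15, 2]

1912 = 57·33 + 31, so a_0 = 57
33 = 1·31 + 2, so a_1 = 1
31 = 15·2 + 1, so a_2 = 15
2 = 2·1 + 0, so a_3 = 2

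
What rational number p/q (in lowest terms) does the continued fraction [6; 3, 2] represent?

44/7

Build up convergents one term at a time:
a_0 = 6: 6/1
a_1 = 3: 19/3
a_2 = 2: 44/7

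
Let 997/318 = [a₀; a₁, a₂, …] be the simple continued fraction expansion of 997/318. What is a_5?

Repeatedly divide and take the remainder:
⌊997/318⌋ = 3, remainder 43
⌊318/43⌋ = 7, remainder 17
⌊43/17⌋ = 2, remainder 9
⌊17/9⌋ = 1, remainder 8
⌊9/8⌋ = 1, remainder 1
⌊8/1⌋ = 8, remainder 0

8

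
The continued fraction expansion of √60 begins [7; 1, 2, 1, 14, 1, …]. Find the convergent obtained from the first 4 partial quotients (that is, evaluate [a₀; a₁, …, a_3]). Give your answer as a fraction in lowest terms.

Starting at the tail and folding back:
Start with 1.
2 + 1/(1/1) = 2 + 1/1 = 3/1
1 + 1/(3/1) = 1 + 1/3 = 4/3
7 + 1/(4/3) = 7 + 3/4 = 31/4

31/4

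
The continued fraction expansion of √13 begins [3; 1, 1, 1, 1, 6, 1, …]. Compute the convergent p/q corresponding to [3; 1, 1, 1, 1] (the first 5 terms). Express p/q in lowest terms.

18/5

Collapse the nested fraction from the inside out:
Start with 1.
1 + 1/(1/1) = 1 + 1/1 = 2/1
1 + 1/(2/1) = 1 + 1/2 = 3/2
1 + 1/(3/2) = 1 + 2/3 = 5/3
3 + 1/(5/3) = 3 + 3/5 = 18/5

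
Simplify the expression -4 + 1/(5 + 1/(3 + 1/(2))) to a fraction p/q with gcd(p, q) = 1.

-141/37

Start with 2.
3 + 1/(2/1) = 3 + 1/2 = 7/2
5 + 1/(7/2) = 5 + 2/7 = 37/7
-4 + 1/(37/7) = -4 + 7/37 = -141/37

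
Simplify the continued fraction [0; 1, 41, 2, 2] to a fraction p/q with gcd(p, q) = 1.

Start with 2.
2 + 1/(2/1) = 2 + 1/2 = 5/2
41 + 1/(5/2) = 41 + 2/5 = 207/5
1 + 1/(207/5) = 1 + 5/207 = 212/207
0 + 1/(212/207) = 0 + 207/212 = 207/212

207/212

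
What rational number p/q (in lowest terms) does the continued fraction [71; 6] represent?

Start with 6.
71 + 1/(6/1) = 71 + 1/6 = 427/6

427/6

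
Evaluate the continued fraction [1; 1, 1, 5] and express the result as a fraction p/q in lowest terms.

Collapse the nested fraction from the inside out:
Start with 5.
1 + 1/(5/1) = 1 + 1/5 = 6/5
1 + 1/(6/5) = 1 + 5/6 = 11/6
1 + 1/(11/6) = 1 + 6/11 = 17/11

17/11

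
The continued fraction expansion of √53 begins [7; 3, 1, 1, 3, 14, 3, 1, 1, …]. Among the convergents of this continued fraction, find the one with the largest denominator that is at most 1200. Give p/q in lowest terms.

a_0 = 7: 7/1  (≤ bound)
a_1 = 3: 22/3  (≤ bound)
a_2 = 1: 29/4  (≤ bound)
a_3 = 1: 51/7  (≤ bound)
a_4 = 3: 182/25  (≤ bound)
a_5 = 14: 2599/357  (≤ bound)
a_6 = 3: 7979/1096  (≤ bound)
a_7 = 1: 10578/1453  (> 1200, stop)

7979/1096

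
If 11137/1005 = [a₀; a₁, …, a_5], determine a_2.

Run the Euclidean algorithm, recording each quotient:
⌊11137/1005⌋ = 11, remainder 82
⌊1005/82⌋ = 12, remainder 21
⌊82/21⌋ = 3, remainder 19

3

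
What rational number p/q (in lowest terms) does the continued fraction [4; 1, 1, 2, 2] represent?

Build up convergents one term at a time:
a_0 = 4: 4/1
a_1 = 1: 5/1
a_2 = 1: 9/2
a_3 = 2: 23/5
a_4 = 2: 55/12

55/12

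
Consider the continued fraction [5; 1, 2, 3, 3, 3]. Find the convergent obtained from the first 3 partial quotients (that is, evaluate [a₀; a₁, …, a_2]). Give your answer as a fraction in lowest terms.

Use the convergent recurrence hₖ = aₖ·hₖ₋₁ + hₖ₋₂ (and likewise for the denominators kₖ):
a_0 = 5: 5/1
a_1 = 1: 6/1
a_2 = 2: 17/3

17/3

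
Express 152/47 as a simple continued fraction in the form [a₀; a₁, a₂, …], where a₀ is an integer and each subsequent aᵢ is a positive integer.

[3; 4, 3, 1, 2]

152 ÷ 47 → quotient 3, remainder 11
47 ÷ 11 → quotient 4, remainder 3
11 ÷ 3 → quotient 3, remainder 2
3 ÷ 2 → quotient 1, remainder 1
2 ÷ 1 → quotient 2, remainder 0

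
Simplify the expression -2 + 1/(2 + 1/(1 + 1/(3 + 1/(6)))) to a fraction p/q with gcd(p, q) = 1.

a_0 = -2: -2/1
a_1 = 2: -3/2
a_2 = 1: -5/3
a_3 = 3: -18/11
a_4 = 6: -113/69

-113/69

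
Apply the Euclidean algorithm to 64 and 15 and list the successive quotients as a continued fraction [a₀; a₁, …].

Repeatedly divide and take the remainder:
64 ÷ 15 → quotient 4, remainder 4
15 ÷ 4 → quotient 3, remainder 3
4 ÷ 3 → quotient 1, remainder 1
3 ÷ 1 → quotient 3, remainder 0

[4; 3, 1, 3]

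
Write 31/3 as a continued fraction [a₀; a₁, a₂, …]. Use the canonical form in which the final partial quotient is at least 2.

Run the Euclidean algorithm, recording each quotient:
31 = 10·3 + 1, so a_0 = 10
3 = 3·1 + 0, so a_1 = 3

[10; 3]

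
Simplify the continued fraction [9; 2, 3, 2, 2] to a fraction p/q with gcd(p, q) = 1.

Compute successive convergents:
a_0 = 9: 9/1
a_1 = 2: 19/2
a_2 = 3: 66/7
a_3 = 2: 151/16
a_4 = 2: 368/39

368/39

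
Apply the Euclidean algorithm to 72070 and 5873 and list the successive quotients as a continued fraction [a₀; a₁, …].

72070 ÷ 5873 → quotient 12, remainder 1594
5873 ÷ 1594 → quotient 3, remainder 1091
1594 ÷ 1091 → quotient 1, remainder 503
1091 ÷ 503 → quotient 2, remainder 85
503 ÷ 85 → quotient 5, remainder 78
85 ÷ 78 → quotient 1, remainder 7
78 ÷ 7 → quotient 11, remainder 1
7 ÷ 1 → quotient 7, remainder 0

[12; 3, 1, 2, 5, 1, 11, 7]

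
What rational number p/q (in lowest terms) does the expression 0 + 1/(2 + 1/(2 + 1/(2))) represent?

5/12

Use the convergent recurrence hₖ = aₖ·hₖ₋₁ + hₖ₋₂ (and likewise for the denominators kₖ):
a_0 = 0: 0/1
a_1 = 2: 1/2
a_2 = 2: 2/5
a_3 = 2: 5/12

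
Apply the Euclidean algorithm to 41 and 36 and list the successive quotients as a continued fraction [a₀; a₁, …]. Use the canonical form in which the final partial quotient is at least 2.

41 ÷ 36 → quotient 1, remainder 5
36 ÷ 5 → quotient 7, remainder 1
5 ÷ 1 → quotient 5, remainder 0

[1; 7, 5]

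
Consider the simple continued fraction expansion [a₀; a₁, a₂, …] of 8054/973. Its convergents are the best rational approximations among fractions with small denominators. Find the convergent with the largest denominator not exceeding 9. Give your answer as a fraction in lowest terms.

58/7

a_0 = 8: 8/1  (≤ bound)
a_1 = 3: 25/3  (≤ bound)
a_2 = 1: 33/4  (≤ bound)
a_3 = 1: 58/7  (≤ bound)
a_4 = 1: 91/11  (> 9, stop)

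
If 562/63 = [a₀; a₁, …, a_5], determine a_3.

1

Apply division with remainder until the remainder is 0:
562 = 8·63 + 58, so a_0 = 8
63 = 1·58 + 5, so a_1 = 1
58 = 11·5 + 3, so a_2 = 11
5 = 1·3 + 2, so a_3 = 1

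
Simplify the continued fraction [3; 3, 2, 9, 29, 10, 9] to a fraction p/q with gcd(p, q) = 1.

Work from the innermost term outward:
Start with 9.
10 + 1/(9/1) = 10 + 1/9 = 91/9
29 + 1/(91/9) = 29 + 9/91 = 2648/91
9 + 1/(2648/91) = 9 + 91/2648 = 23923/2648
2 + 1/(23923/2648) = 2 + 2648/23923 = 50494/23923
3 + 1/(50494/23923) = 3 + 23923/50494 = 175405/50494
3 + 1/(175405/50494) = 3 + 50494/175405 = 576709/175405

576709/175405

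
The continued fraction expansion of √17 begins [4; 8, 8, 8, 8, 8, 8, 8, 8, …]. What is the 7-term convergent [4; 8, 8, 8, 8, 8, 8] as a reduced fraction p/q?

Use the convergent recurrence hₖ = aₖ·hₖ₋₁ + hₖ₋₂ (and likewise for the denominators kₖ):
a_0 = 4: 4/1
a_1 = 8: 33/8
a_2 = 8: 268/65
a_3 = 8: 2177/528
a_4 = 8: 17684/4289
a_5 = 8: 143649/34840
a_6 = 8: 1166876/283009

1166876/283009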